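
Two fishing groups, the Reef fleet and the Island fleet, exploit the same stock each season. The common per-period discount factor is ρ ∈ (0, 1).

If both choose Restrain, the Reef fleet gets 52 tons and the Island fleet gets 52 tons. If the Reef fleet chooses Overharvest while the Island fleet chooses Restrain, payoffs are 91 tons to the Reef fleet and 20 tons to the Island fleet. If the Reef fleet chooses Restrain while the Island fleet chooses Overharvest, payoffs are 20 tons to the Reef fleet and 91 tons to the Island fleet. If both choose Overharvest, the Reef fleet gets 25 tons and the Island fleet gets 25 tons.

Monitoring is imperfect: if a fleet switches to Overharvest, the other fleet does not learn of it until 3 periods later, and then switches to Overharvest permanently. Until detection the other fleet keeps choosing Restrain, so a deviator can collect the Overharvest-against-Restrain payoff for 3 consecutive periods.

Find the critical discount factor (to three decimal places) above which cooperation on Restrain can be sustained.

0.839

Deviating for the 3 undetected periods gains 91−52 = 39 per period over cooperation, then loses 52−25 = 27 per period forever once punishment starts.
Gain: 39(1 + ρ + … + ρ^2); loss: 27·ρ^3/(1−ρ).
No profitable deviation ⇔ 39(1−ρ^3) ≤ 27·ρ^3, i.e. ρ^3 ≥ 39/(39+27) = 13/22.
Hence ρ ≥ (13/22)^(1/3) ≈ 0.839.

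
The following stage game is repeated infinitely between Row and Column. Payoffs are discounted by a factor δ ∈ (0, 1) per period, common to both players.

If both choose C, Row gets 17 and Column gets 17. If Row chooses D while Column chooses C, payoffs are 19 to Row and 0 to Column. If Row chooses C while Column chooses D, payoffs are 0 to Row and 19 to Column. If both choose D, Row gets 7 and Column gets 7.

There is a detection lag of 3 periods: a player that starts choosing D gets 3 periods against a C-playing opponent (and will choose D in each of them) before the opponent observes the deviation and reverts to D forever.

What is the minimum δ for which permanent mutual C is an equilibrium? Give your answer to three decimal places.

Deviating for the 3 undetected periods gains 19−17 = 2 per period over cooperation, then loses 17−7 = 10 per period forever once punishment starts.
Gain: 2(1 + δ + … + δ^2); loss: 10·δ^3/(1−δ).
No profitable deviation ⇔ 2(1−δ^3) ≤ 10·δ^3, i.e. δ^3 ≥ 2/(2+10) = 1/6.
Hence δ ≥ (1/6)^(1/3) ≈ 0.550.

0.550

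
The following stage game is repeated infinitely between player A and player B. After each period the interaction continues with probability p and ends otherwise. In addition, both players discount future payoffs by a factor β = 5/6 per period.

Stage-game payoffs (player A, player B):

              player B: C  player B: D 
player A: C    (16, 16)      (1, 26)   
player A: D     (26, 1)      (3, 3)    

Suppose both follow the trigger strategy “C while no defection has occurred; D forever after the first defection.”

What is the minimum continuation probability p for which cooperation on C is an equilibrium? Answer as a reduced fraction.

With continuation probability p and discount β, the effective per-period discount factor is βp.
Grim-trigger IC: βp ≥ (26−16)/(26−3) = 10/23.
So p ≥ (10/23)/(5/6) = 12/23.

12/23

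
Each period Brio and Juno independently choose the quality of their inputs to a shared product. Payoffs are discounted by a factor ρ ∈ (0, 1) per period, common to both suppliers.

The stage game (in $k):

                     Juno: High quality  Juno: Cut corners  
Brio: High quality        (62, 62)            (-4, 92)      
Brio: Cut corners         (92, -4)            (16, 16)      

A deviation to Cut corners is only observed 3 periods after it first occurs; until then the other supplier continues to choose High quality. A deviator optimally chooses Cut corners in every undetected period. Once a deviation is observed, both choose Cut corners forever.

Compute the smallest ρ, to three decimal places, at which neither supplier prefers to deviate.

The best deviation is to choose Cut corners for all 3 undetected periods, earning 92 each, then 16 forever once detected.
Deviation value: 92(1−ρ^3)/(1−ρ) + 16ρ^3/(1−ρ); cooperation value: 62/(1−ρ).
IC: 62 ≥ 92(1−ρ^3) + 16ρ^3 = 92 − 76ρ^3.
So ρ^3 ≥ 30/76 = 15/38, giving ρ ≥ (15/38)^(1/3) ≈ 0.734.

0.734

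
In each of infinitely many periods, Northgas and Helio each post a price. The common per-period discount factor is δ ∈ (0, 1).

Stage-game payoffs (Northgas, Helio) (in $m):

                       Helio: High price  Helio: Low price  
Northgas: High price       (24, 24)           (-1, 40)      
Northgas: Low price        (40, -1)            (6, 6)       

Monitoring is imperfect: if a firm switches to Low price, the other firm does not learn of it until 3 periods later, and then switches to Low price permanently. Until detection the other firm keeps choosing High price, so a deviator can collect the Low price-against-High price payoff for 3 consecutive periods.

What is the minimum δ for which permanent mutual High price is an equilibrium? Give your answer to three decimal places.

Deviating for the 3 undetected periods gains 40−24 = 16 per period over cooperation, then loses 24−6 = 18 per period forever once punishment starts.
Gain: 16(1 + δ + … + δ^2); loss: 18·δ^3/(1−δ).
No profitable deviation ⇔ 16(1−δ^3) ≤ 18·δ^3, i.e. δ^3 ≥ 16/(16+18) = 8/17.
Hence δ ≥ (8/17)^(1/3) ≈ 0.778.

0.778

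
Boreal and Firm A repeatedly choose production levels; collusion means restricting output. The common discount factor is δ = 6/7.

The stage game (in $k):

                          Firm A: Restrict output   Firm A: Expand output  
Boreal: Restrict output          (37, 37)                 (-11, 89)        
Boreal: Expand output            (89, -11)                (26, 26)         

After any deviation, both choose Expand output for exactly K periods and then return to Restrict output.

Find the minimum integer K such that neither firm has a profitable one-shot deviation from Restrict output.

IC: δ(1−δ^K)/(1−δ) ≥ (89−37)/(37−26) = 52/11.
With δ = 6/7: need 1 − δ^K ≥ 52/11·(1−6/7)/(6/7), i.e. δ^K ≤ 0.2121.
Since (6/7)^10 = 0.2141 and (6/7)^11 = 0.1835, the smallest such K is 11.

11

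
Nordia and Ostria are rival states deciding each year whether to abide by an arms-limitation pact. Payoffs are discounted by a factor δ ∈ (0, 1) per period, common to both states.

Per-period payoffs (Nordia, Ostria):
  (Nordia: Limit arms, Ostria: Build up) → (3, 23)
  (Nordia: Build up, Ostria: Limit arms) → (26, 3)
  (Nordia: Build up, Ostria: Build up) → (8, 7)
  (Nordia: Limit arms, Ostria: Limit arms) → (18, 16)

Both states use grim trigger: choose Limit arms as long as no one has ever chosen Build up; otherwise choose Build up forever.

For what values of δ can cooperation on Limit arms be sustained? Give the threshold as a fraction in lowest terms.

Nordia: cooperation gives 18 each period; deviation gives 26 once then 8 forever.
  18/(1−δ) ≥ 26 + 8δ/(1−δ) ⇒ δ ≥ 8/18 = 4/9.
Ostria: cooperation gives 16 each period; deviation gives 23 once then 7 forever.
  δ ≥ 7/16.
Both must hold, so the binding constraint is Nordia's: δ ≥ 4/9.

4/9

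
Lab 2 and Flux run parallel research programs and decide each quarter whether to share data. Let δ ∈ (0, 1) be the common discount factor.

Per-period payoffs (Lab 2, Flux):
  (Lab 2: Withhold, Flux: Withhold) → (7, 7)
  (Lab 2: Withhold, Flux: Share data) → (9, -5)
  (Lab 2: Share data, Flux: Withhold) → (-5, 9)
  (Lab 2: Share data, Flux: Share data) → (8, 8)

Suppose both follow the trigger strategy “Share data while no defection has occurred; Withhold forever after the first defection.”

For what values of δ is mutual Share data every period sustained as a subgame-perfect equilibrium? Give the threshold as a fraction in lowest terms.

1/2

Under grim trigger the critical discount factor is (T−C)/(T−P) with T = 9, C = 8, P = 7.
δ* = (9−8)/(9−7) = 1/2.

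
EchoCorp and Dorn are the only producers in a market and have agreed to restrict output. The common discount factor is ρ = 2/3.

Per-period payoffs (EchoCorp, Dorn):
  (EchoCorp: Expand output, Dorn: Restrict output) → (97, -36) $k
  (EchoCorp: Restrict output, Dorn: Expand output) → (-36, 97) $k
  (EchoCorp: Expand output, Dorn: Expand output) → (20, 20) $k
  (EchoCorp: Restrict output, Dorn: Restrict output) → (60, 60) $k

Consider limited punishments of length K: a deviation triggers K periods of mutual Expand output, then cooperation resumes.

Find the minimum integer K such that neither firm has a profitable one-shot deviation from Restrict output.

IC: ρ(1−ρ^K)/(1−ρ) ≥ (97−60)/(60−20) = 37/40.
With ρ = 2/3: need 1 − ρ^K ≥ 37/40·(1−2/3)/(2/3), i.e. ρ^K ≤ 0.5375.
Since (2/3)^1 = 0.6667 and (2/3)^2 = 0.4444, the smallest such K is 2.

2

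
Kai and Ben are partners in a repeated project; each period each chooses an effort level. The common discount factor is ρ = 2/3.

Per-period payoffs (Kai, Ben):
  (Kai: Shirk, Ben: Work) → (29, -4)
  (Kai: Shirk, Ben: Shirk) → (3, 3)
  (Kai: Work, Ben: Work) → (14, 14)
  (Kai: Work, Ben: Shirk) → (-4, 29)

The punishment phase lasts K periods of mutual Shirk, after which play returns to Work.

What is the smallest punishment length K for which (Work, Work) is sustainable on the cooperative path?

3

Need Σ_{k=1}^{K} ρ^k ≥ (29−14)/(14−3) = 1.3636 at ρ = 2/3.
At K = 2 the sum is 1.1111 < 1.3636; at K = 3 it is 1.4074 ≥ 1.3636.
So the minimum punishment length is K = 3.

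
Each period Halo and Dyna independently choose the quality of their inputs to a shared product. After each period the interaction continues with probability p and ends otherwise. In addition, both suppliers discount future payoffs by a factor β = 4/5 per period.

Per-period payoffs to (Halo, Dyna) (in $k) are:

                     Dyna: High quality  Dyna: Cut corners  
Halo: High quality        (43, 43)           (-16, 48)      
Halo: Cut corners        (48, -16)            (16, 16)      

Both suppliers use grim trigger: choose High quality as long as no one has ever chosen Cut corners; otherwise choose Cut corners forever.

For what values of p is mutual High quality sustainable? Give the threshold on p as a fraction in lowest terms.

With continuation probability p and discount β, the effective per-period discount factor is βp.
Grim-trigger IC: βp ≥ (48−43)/(48−16) = 5/32.
So p ≥ (5/32)/(4/5) = 25/128.

25/128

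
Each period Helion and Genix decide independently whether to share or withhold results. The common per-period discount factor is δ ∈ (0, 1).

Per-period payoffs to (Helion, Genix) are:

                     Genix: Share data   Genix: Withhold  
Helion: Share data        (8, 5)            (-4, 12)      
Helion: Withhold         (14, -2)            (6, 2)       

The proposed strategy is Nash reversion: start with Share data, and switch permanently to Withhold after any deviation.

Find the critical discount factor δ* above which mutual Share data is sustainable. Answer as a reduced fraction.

Helion's threshold: (14−8)/(14−6) = 3/4.
Genix's threshold: (12−5)/(12−2) = 7/10.
3/4 > 7/10, so Helion binds and δ* = 3/4.

3/4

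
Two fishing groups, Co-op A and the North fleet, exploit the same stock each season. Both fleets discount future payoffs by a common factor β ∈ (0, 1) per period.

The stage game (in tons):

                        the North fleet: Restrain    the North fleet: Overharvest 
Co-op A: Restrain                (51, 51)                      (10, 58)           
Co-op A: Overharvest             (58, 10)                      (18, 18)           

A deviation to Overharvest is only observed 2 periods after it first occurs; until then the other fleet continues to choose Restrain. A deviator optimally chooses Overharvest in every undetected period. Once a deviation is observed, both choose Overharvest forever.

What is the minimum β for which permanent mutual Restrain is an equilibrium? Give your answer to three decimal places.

A deviator earns 58 for 2 periods, then 18 forever; cooperating earns 51 forever. Multiplying the IC by (1−β):
51 ≥ 58(1−β^2) + 18β^2, so 40·β^2 ≥ 7 and β^2 ≥ 7/40.
β ≥ (7/40)^(1/2) ≈ 0.418.

0.418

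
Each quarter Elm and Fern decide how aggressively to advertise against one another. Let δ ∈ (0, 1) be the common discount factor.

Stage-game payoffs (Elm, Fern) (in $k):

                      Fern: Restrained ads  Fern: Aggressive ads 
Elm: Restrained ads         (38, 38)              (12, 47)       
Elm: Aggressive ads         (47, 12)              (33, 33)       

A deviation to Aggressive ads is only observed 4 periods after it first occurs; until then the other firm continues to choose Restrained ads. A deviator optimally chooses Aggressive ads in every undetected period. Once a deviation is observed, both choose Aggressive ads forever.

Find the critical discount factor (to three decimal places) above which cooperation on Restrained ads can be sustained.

0.895

A deviator earns 47 for 4 periods, then 33 forever; cooperating earns 38 forever. Multiplying the IC by (1−δ):
38 ≥ 47(1−δ^4) + 33δ^4, so 14·δ^4 ≥ 9 and δ^4 ≥ 9/14.
δ ≥ (9/14)^(1/4) ≈ 0.895.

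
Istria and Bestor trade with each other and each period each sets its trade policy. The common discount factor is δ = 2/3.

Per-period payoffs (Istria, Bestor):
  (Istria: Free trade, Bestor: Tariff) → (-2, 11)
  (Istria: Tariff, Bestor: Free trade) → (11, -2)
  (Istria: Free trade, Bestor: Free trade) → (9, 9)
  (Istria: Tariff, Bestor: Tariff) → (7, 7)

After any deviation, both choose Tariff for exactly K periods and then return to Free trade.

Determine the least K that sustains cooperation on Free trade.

Need Σ_{k=1}^{K} δ^k ≥ (11−9)/(9−7) = 1.0000 at δ = 2/3.
At K = 1 the sum is 0.6667 < 1.0000; at K = 2 it is 1.1111 ≥ 1.0000.
So the minimum punishment length is K = 2.

2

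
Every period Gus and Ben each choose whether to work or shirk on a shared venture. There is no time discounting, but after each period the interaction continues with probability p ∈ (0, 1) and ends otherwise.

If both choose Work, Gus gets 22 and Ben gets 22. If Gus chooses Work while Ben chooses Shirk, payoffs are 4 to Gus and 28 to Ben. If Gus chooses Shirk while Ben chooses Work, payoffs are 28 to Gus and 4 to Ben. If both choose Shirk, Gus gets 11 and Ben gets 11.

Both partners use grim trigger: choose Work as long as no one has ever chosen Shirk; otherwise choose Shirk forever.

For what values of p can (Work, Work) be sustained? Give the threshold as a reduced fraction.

Expected cooperation value is 22 + p·22 + p²·22 + … = 22/(1−p); deviation gives 28 + p·11/(1−p).
22 ≥ 28(1−p) + 11p ⇒ 17p ≥ 6 ⇒ p ≥ 6/17.

6/17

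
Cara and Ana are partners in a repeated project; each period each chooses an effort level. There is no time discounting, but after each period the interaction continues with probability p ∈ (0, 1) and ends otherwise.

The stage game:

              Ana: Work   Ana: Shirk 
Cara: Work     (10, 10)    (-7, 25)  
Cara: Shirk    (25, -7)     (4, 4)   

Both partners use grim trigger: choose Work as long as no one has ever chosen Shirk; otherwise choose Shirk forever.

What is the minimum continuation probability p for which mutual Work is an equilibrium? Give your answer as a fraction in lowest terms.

5/7

Expected cooperation value is 10 + p·10 + p²·10 + … = 10/(1−p); deviation gives 25 + p·4/(1−p).
10 ≥ 25(1−p) + 4p ⇒ 21p ≥ 15 ⇒ p ≥ 15/21 = 5/7.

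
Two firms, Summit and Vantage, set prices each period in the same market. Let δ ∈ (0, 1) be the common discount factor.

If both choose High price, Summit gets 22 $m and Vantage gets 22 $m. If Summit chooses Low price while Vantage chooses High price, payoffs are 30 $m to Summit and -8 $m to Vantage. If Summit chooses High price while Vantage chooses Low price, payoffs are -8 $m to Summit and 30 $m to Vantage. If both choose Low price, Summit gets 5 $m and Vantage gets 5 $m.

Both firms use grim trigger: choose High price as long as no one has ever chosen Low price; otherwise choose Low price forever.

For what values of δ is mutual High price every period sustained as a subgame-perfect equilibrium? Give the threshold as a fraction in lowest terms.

8/25

Under grim trigger the critical discount factor is (T−C)/(T−P) with T = 30, C = 22, P = 5.
δ* = (30−22)/(30−5) = 8/25.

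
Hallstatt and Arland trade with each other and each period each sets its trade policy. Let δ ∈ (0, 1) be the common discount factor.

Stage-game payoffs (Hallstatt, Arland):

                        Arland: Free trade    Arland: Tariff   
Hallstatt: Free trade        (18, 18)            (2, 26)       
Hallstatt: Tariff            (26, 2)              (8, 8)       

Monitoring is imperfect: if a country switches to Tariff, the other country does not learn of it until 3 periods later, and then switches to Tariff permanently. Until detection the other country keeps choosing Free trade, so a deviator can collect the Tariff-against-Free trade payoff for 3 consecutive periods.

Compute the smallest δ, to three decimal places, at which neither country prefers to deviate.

0.763

A deviator earns 26 for 3 periods, then 8 forever; cooperating earns 18 forever. Multiplying the IC by (1−δ):
18 ≥ 26(1−δ^3) + 8δ^3, so 18·δ^3 ≥ 8 and δ^3 ≥ 4/9.
δ ≥ (4/9)^(1/3) ≈ 0.763.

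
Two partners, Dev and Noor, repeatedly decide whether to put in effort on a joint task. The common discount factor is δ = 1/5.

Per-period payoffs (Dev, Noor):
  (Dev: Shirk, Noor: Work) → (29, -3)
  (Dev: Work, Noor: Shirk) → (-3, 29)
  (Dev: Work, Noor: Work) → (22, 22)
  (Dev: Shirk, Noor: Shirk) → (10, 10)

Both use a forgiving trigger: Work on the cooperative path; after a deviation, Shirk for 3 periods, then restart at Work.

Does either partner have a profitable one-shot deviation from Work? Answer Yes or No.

IC: δ+…+δ^3 ≥ (29−22)/(22−10) = 7/12.
At δ = 1/5: partial sum = 0.2480 < 0.5833. Cooperation not sustainable.

Yes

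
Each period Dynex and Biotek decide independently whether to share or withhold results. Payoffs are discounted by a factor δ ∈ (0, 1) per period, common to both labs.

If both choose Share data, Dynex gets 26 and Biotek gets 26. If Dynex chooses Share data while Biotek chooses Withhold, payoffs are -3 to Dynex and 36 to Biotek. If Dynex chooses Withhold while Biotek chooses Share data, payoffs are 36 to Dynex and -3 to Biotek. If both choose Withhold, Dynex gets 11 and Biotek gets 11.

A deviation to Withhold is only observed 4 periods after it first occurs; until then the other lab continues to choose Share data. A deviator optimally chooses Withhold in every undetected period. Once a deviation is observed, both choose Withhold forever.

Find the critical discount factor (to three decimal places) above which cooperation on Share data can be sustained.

0.795

A deviator earns 36 for 4 periods, then 11 forever; cooperating earns 26 forever. Multiplying the IC by (1−δ):
26 ≥ 36(1−δ^4) + 11δ^4, so 25·δ^4 ≥ 10 and δ^4 ≥ 2/5.
δ ≥ (2/5)^(1/4) ≈ 0.795.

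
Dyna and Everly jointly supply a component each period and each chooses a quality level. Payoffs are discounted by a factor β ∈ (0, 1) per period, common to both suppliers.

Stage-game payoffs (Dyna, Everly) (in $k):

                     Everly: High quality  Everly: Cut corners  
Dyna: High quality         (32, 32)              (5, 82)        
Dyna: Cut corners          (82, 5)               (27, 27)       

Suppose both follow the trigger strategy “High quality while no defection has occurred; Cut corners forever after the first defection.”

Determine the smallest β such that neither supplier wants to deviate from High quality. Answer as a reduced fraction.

32/(1−β) ≥ 82 + 27β/(1−β)
32 ≥ 82 − 55β
β ≥ 50/55 = 10/11.

10/11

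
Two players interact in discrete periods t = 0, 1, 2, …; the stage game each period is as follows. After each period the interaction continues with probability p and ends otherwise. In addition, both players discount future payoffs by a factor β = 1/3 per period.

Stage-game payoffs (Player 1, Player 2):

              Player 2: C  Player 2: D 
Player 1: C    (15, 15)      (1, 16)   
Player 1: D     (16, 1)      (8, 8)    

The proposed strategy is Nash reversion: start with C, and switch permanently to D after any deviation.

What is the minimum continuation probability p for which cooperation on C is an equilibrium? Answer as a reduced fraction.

3/8

With continuation probability p and discount β, the effective per-period discount factor is βp.
Grim-trigger IC: βp ≥ (16−15)/(16−8) = 1/8.
So p ≥ (1/8)/(1/3) = 3/8.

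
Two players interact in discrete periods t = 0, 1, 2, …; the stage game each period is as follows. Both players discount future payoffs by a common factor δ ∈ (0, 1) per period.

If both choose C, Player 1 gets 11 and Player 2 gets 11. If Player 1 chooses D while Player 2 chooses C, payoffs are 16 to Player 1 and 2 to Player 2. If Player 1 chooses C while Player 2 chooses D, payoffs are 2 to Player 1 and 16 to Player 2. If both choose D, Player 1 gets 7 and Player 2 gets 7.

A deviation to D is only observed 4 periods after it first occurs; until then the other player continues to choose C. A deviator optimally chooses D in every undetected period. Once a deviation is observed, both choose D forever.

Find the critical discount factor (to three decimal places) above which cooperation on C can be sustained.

0.863

The best deviation is to choose D for all 4 undetected periods, earning 16 each, then 7 forever once detected.
Deviation value: 16(1−δ^4)/(1−δ) + 7δ^4/(1−δ); cooperation value: 11/(1−δ).
IC: 11 ≥ 16(1−δ^4) + 7δ^4 = 16 − 9δ^4.
So δ^4 ≥ 5/9, giving δ ≥ (5/9)^(1/4) ≈ 0.863.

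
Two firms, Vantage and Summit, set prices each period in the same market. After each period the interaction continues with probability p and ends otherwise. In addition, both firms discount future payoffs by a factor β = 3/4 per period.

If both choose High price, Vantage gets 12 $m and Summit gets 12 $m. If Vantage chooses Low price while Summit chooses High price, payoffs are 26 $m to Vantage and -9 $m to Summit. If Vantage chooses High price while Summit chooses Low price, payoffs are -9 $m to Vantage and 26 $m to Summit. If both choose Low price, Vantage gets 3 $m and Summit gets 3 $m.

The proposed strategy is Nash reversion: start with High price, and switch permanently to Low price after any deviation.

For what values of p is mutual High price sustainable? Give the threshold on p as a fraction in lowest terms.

56/69

Expected continuation weight on next period's payoff is β·p = 3/4·p, which plays the role of the discount factor.
Cooperation requires 3/4·p ≥ (26−12)/(26−3) = 14/23, hence p ≥ 56/69.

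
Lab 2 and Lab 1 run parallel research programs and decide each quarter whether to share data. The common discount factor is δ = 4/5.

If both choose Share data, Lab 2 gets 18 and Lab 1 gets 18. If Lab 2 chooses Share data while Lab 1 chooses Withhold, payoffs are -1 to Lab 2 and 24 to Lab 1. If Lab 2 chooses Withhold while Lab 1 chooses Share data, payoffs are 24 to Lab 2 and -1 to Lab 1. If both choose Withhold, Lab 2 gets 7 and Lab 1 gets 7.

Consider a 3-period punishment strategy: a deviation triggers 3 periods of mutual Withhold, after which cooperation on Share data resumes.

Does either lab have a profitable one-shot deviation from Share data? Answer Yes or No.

No

IC: δ+…+δ^3 ≥ (24−18)/(18−7) = 6/11.
At δ = 4/5: partial sum = 1.9520 ≥ 0.5455. Cooperation sustainable.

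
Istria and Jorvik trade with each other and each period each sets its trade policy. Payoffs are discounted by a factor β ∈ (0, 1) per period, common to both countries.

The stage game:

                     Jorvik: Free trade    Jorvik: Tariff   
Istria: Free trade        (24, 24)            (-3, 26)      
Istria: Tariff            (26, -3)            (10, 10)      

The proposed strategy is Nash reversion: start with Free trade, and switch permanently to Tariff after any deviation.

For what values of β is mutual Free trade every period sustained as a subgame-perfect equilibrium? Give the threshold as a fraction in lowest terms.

1/8

Under grim trigger the critical discount factor is (T−C)/(T−P) with T = 26, C = 24, P = 10.
β* = (26−24)/(26−10) = 2/16 = 1/8.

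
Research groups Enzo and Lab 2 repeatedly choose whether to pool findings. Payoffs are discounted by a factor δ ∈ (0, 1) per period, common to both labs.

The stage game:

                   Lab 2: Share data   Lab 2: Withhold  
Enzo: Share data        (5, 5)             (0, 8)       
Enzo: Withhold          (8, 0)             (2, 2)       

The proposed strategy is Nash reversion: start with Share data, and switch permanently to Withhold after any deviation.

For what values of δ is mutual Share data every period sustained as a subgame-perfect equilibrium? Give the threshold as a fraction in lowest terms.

5/(1−δ) ≥ 8 + 2δ/(1−δ)
5 ≥ 8 − 6δ
δ ≥ 3/6 = 1/2.

1/2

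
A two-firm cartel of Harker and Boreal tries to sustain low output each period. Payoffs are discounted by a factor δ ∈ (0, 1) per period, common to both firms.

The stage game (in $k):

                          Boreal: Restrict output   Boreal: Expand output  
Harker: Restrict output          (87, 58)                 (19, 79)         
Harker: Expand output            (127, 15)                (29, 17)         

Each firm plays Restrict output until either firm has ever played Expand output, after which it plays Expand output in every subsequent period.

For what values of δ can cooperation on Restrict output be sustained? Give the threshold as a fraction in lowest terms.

Harker's threshold: (127−87)/(127−29) = 20/49.
Boreal's threshold: (79−58)/(79−17) = 21/62.
20/49 > 21/62, so Harker binds and δ* = 20/49.

20/49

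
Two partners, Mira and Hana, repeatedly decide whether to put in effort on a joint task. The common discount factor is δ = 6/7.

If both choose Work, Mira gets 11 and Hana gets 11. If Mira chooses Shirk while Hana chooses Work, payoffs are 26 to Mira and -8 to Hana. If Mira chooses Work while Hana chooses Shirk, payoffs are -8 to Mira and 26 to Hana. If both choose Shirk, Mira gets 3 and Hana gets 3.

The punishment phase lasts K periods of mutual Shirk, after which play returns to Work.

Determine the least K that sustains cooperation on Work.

3

Need Σ_{k=1}^{K} δ^k ≥ (26−11)/(11−3) = 1.8750 at δ = 6/7.
At K = 2 the sum is 1.5918 < 1.8750; at K = 3 it is 2.2216 ≥ 1.8750.
So the minimum punishment length is K = 3.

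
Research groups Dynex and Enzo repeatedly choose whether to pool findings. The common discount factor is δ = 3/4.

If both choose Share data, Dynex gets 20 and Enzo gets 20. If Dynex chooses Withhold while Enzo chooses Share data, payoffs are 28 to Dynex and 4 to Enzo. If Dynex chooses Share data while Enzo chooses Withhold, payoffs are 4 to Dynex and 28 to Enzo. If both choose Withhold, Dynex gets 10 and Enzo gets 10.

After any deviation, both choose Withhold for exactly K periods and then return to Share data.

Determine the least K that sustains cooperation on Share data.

2

IC: δ(1−δ^K)/(1−δ) ≥ (28−20)/(20−10) = 4/5.
With δ = 3/4: need 1 − δ^K ≥ 4/5·(1−3/4)/(3/4), i.e. δ^K ≤ 0.7333.
Since (3/4)^1 = 0.7500 and (3/4)^2 = 0.5625, the smallest such K is 2.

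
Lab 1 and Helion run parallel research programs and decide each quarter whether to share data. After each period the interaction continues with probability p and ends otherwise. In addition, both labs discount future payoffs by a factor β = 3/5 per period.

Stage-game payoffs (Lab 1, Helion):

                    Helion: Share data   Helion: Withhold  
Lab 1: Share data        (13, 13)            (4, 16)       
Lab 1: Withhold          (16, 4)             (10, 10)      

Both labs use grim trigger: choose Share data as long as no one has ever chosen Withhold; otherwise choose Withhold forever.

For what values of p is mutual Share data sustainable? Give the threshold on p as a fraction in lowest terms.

With continuation probability p and discount β, the effective per-period discount factor is βp.
Grim-trigger IC: βp ≥ (16−13)/(16−10) = 1/2.
So p ≥ (1/2)/(3/5) = 5/6.

5/6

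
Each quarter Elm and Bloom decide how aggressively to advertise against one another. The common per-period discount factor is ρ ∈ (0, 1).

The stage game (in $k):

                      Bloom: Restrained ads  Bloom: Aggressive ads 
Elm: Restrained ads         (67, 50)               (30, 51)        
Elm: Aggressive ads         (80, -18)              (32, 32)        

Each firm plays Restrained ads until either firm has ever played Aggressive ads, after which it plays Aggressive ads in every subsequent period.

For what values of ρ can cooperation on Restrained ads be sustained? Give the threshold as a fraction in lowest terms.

Elm: cooperation gives 67 each period; deviation gives 80 once then 32 forever.
  67/(1−ρ) ≥ 80 + 32ρ/(1−ρ) ⇒ ρ ≥ 13/48.
Bloom: cooperation gives 50 each period; deviation gives 51 once then 32 forever.
  ρ ≥ 1/19.
Both must hold, so the binding constraint is Elm's: ρ ≥ 13/48.

13/48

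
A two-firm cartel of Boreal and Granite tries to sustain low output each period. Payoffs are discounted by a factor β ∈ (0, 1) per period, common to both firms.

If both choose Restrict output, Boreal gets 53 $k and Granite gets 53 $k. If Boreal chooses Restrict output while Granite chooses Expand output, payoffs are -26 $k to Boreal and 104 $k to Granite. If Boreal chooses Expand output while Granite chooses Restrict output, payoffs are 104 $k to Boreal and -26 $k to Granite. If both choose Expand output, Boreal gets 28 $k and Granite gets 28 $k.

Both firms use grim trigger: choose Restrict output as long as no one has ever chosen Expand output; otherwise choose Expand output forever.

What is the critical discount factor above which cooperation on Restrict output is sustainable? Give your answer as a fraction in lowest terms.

Under grim trigger the critical discount factor is (T−C)/(T−P) with T = 104, C = 53, P = 28.
β* = (104−53)/(104−28) = 51/76.

51/76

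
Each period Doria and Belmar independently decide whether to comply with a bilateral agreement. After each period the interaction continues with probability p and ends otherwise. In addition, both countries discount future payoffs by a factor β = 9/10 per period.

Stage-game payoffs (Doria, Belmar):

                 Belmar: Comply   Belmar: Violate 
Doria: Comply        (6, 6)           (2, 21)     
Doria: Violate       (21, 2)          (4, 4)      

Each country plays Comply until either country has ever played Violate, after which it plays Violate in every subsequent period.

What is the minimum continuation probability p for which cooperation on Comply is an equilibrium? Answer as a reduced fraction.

With continuation probability p and discount β, the effective per-period discount factor is βp.
Grim-trigger IC: βp ≥ (21−6)/(21−4) = 15/17.
So p ≥ (15/17)/(9/10) = 50/51.

50/51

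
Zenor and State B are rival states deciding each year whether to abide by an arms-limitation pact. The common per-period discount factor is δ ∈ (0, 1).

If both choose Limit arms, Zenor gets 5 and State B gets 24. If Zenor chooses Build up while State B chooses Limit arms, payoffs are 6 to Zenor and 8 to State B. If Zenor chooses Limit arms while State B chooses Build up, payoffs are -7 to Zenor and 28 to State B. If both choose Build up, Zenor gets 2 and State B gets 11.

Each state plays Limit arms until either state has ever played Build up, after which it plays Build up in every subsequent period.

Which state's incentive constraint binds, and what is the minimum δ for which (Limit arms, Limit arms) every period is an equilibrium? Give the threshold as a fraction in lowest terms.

For Zenor: deviation gain 6−5 = 1, per-period punishment loss 5−2 = 3. IC gives δ ≥ 1/4.
For State B: gain 4, loss 13 per period, so δ ≥ 4/17.
The tighter constraint is Zenor's, so cooperation needs δ ≥ 1/4.

Zenor; δ ≥ 1/4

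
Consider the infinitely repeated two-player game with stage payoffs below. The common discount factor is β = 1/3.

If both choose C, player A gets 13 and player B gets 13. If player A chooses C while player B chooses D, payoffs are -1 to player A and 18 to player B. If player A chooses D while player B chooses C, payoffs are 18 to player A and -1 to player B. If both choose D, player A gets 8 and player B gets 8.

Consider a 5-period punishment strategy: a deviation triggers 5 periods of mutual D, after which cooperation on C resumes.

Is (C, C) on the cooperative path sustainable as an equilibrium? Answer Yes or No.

No

IC: β+…+β^5 ≥ (18−13)/(13−8) = 1.
At β = 1/3: partial sum = 0.4979 < 1.0000. Cooperation not sustainable.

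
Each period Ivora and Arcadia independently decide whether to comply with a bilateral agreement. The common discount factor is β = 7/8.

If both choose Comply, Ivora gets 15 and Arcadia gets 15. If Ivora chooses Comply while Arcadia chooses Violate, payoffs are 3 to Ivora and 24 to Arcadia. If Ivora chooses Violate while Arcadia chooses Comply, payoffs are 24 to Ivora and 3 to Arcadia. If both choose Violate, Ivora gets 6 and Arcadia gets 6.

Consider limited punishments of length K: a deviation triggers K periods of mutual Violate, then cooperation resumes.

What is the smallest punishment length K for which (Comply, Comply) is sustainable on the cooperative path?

2

No profitable deviation requires (15−6)(β+…+β^K) ≥ 24−15, i.e. β+…+β^K ≥ 1 ≈ 1.0000.
With β = 7/8, the partial sums are K=1: 0.8750, K=2: 1.6406.
K = 2 is the first length at which the sum reaches 1.0000.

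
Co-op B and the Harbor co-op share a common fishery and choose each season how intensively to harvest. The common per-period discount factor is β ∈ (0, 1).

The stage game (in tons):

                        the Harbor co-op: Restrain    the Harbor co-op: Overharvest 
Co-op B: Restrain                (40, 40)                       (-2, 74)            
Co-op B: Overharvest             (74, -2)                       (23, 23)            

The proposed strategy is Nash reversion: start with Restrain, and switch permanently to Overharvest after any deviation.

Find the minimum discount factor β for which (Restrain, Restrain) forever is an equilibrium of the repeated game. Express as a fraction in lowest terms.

2/3

Cooperation forever yields 40 each period: 40/(1−β).
Deviating yields 74 once, then 23 forever: 74 + 23β/(1−β).
No profitable deviation requires 40/(1−β) ≥ 74 + 23β/(1−β).
Multiplying by (1−β): 40 ≥ 74(1−β) + 23β = 74 − 51β.
So 51β ≥ 34, i.e. β ≥ 34/51 = 2/3.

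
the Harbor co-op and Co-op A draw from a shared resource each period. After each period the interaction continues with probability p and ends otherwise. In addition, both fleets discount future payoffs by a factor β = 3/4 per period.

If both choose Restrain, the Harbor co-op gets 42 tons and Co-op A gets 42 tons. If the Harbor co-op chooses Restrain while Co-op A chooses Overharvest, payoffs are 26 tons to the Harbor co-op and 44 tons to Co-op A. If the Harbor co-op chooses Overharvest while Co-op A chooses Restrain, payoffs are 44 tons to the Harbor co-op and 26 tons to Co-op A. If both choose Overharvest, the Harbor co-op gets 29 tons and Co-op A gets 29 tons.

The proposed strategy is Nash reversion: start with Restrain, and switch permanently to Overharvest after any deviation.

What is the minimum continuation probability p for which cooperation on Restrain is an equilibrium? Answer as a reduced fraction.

8/45

With continuation probability p and discount β, the effective per-period discount factor is βp.
Grim-trigger IC: βp ≥ (44−42)/(44−29) = 2/15.
So p ≥ (2/15)/(3/4) = 8/45.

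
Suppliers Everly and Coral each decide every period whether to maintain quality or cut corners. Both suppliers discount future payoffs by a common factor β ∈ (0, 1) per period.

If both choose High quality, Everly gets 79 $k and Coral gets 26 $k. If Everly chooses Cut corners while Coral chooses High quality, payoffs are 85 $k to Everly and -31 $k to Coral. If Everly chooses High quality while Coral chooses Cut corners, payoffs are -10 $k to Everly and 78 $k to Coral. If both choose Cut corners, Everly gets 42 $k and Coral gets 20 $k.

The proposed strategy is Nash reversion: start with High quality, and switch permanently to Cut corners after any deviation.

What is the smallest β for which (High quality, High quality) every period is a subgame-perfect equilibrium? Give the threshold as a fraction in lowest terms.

Everly: cooperation gives 79 each period; deviation gives 85 once then 42 forever.
  79/(1−β) ≥ 85 + 42β/(1−β) ⇒ β ≥ 6/43.
Coral: cooperation gives 26 each period; deviation gives 78 once then 20 forever.
  β ≥ 52/58 = 26/29.
Both must hold, so the binding constraint is Coral's: β ≥ 26/29.

26/29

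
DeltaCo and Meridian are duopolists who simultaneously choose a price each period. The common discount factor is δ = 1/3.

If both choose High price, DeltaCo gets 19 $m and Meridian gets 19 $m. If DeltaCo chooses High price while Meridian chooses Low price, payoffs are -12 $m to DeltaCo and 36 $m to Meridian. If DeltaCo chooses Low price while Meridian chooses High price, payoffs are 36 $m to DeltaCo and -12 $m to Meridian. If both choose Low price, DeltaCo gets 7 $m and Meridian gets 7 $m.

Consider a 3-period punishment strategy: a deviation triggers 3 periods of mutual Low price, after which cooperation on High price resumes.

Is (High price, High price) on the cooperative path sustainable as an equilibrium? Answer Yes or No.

No

IC: δ+…+δ^3 ≥ (36−19)/(19−7) = 17/12.
At δ = 1/3: partial sum = 0.4815 < 1.4167. Cooperation not sustainable.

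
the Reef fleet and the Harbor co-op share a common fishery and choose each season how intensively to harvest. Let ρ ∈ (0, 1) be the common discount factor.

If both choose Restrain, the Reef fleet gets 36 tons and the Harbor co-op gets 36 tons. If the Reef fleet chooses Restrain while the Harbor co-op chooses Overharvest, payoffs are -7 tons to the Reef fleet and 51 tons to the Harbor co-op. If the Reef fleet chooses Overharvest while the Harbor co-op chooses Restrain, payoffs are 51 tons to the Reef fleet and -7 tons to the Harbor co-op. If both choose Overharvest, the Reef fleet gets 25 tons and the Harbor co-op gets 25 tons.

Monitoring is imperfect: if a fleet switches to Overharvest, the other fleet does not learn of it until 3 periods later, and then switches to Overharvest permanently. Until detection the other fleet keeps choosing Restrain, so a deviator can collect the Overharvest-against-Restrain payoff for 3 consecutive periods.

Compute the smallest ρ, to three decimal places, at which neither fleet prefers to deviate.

0.832

A deviator earns 51 for 3 periods, then 25 forever; cooperating earns 36 forever. Multiplying the IC by (1−ρ):
36 ≥ 51(1−ρ^3) + 25ρ^3, so 26·ρ^3 ≥ 15 and ρ^3 ≥ 15/26.
ρ ≥ (15/26)^(1/3) ≈ 0.832.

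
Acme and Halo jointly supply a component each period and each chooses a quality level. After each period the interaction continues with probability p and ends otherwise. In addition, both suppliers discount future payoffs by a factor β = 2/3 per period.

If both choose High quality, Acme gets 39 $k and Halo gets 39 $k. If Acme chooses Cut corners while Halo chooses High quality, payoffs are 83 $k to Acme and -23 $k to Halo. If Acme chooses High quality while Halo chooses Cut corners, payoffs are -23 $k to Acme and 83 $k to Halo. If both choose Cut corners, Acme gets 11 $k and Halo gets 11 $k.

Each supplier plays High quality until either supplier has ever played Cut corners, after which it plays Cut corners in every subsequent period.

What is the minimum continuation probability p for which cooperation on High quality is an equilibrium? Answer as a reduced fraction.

11/12

With continuation probability p and discount β, the effective per-period discount factor is βp.
Grim-trigger IC: βp ≥ (83−39)/(83−11) = 11/18.
So p ≥ (11/18)/(2/3) = 11/12.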